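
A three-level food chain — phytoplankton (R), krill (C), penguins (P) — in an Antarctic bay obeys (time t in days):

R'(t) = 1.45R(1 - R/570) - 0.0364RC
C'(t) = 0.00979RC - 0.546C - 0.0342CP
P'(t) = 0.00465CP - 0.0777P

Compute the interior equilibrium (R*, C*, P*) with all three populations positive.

R* ≈ 331, C* ≈ 16.7, P* ≈ 78.8

From dP/dt = 0: 0.00465C* = 0.0777, so C* = 16.7.
From dR/dt = 0: 1.45(1 - R*/570) = 0.0364·16.7, giving R* = 570·(1 - 0.419) = 331.
From dC/dt = 0: 0.00979·331 - 0.546 = 0.0342P*, so P* = 2.69/0.0342 = 78.8.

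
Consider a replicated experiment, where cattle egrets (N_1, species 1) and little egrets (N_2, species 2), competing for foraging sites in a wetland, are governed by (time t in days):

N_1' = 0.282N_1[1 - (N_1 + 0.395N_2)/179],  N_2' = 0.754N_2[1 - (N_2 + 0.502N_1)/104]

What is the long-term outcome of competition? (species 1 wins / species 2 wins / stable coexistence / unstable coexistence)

stable coexistence

Compare the nullcline intercepts: K1/α12 = 179/0.395 = 453 > K2 = 104; K2/α21 = 104/0.502 = 207 > K1 = 179.
Since both inequalities hold, each species can invade when rare, so the interior equilibrium is stable.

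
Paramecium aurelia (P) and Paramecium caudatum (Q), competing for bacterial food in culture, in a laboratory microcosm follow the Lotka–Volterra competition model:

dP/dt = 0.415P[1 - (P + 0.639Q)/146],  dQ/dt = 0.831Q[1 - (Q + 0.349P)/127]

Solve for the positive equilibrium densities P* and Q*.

Setting both brackets to zero gives the nullclines P + 0.639Q = 146 and 0.349P + Q = 127.
Substituting Q = 127 - 0.349P into the first: P(1 - 0.639·0.349) = 146 - 0.639·127.
So P* = 64.8/0.777 = 83.5, and then Q* = 127 - 0.349·83.5 = 97.9.

P* ≈ 83.5, Q* ≈ 97.9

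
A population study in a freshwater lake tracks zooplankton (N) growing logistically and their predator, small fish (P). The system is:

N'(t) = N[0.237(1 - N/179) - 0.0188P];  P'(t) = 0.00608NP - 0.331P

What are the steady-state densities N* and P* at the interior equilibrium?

From dP/dt = 0 with P > 0: 0.00608N* = 0.331, so N* = 54.4.
Substitute into dN/dt = 0: 0.237(1 - 54.4/179) = 0.0188P*.
The bracket is 0.696, giving P* = 0.165/0.0188 = 8.77.

N* ≈ 54.4, P* ≈ 8.77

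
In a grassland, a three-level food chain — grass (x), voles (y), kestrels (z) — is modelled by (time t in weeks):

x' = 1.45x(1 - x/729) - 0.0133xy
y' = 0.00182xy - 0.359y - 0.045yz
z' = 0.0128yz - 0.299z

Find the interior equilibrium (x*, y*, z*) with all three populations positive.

From dz/dt = 0: 0.0128y* = 0.299, so y* = 23.4.
From dx/dt = 0: 1.45(1 - x*/729) = 0.0133·23.4, giving x* = 729·(1 - 0.214) = 573.
From dy/dt = 0: 0.00182·573 - 0.359 = 0.045z*, so z* = 0.684/0.045 = 15.2.

x* ≈ 573, y* ≈ 23.4, z* ≈ 15.2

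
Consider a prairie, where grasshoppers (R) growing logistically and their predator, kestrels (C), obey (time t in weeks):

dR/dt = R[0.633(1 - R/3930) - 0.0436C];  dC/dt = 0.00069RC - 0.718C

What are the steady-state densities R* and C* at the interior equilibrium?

From dC/dt = 0 with C > 0: 0.00069R* = 0.718, so R* = 1040.
Substitute into dR/dt = 0: 0.633(1 - 1040/3930) = 0.0436C*.
The bracket is 0.735, giving C* = 0.465/0.0436 = 10.7.

R* ≈ 1040, C* ≈ 10.7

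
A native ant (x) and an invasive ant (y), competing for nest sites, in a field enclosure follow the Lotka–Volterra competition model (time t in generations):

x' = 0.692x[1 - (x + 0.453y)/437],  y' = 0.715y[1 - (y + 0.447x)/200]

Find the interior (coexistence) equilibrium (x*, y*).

Setting both brackets to zero gives the nullclines x + 0.453y = 437 and 0.447x + y = 200.
Substituting y = 200 - 0.447x into the first: x(1 - 0.453·0.447) = 437 - 0.453·200.
So x* = 346/0.798 = 434, and then y* = 200 - 0.447·434 = 5.84.

x* ≈ 434, y* ≈ 5.84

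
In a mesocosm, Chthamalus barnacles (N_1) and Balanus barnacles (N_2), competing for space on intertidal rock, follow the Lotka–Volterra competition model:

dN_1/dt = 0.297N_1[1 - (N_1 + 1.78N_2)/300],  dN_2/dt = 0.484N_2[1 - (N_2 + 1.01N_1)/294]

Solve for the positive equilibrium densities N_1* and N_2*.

Setting both brackets to zero gives the nullclines N_1 + 1.78N_2 = 300 and 1.01N_1 + N_2 = 294.
Substituting N_2 = 294 - 1.01N_1 into the first: N_1(1 - 1.78·1.01) = 300 - 1.78·294.
So N_1* = -223/-0.798 = 280, and then N_2* = 294 - 1.01·280 = 11.3.

N_1* ≈ 280, N_2* ≈ 11.3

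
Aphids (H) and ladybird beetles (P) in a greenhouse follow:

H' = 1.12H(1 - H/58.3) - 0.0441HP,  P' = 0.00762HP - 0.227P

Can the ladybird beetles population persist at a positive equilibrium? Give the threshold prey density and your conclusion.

The predator equation gives dP/dt > 0 only when H > 0.227/0.00762 = 29.8.
Without the predator, H → K = 58.3. Since 58.3 > 29.8, the predator can invade and persist.

Threshold H = 29.8; K > 29.8, so yes, the predator persists.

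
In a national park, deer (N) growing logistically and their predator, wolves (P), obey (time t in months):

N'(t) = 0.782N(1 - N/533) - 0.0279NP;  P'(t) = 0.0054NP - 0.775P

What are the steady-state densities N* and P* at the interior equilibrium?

From dP/dt = 0 with P > 0: 0.0054N* = 0.775, so N* = 144.
Substitute into dN/dt = 0: 0.782(1 - 144/533) = 0.0279P*.
The bracket is 0.731, giving P* = 0.571/0.0279 = 20.5.

N* ≈ 144, P* ≈ 20.5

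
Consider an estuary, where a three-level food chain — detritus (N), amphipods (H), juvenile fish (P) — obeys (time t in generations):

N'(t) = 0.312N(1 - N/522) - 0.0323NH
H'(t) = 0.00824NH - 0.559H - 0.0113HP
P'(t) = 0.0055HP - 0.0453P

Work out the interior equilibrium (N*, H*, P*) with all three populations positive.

From dP/dt = 0: 0.0055H* = 0.0453, so H* = 8.24.
From dN/dt = 0: 0.312(1 - N*/522) = 0.0323·8.24, giving N* = 522·(1 - 0.853) = 76.9.
From dH/dt = 0: 0.00824·76.9 - 0.559 = 0.0113P*, so P* = 0.0747/0.0113 = 6.61.

N* ≈ 76.9, H* ≈ 8.24, P* ≈ 6.61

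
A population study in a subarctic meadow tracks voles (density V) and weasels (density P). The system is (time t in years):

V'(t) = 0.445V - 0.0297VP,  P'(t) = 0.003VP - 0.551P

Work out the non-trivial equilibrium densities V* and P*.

Set dP/dt = 0 with P > 0: 0.003V - 0.551 = 0, so V* = 0.551/0.003 = 184.
Set dV/dt = 0 with V > 0: 0.445 - 0.0297P = 0, so P* = 0.445/0.0297 = 15.

V* ≈ 184, P* ≈ 15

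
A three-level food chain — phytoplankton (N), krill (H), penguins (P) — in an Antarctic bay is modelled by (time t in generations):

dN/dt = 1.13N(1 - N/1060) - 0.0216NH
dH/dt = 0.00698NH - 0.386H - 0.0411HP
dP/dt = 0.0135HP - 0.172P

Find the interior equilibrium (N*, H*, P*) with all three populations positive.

From dP/dt = 0: 0.0135H* = 0.172, so H* = 12.7.
From dN/dt = 0: 1.13(1 - N*/1060) = 0.0216·12.7, giving N* = 1060·(1 - 0.244) = 802.
From dH/dt = 0: 0.00698·802 - 0.386 = 0.0411P*, so P* = 5.21/0.0411 = 127.

N* ≈ 802, H* ≈ 12.7, P* ≈ 127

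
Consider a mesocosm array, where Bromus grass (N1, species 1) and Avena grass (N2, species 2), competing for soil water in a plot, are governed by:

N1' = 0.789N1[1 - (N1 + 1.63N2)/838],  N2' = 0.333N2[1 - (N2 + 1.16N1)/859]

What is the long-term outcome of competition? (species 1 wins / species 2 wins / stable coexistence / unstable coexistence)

Compare the nullcline intercepts: K1/α12 = 838/1.63 = 514 < K2 = 859; K2/α21 = 859/1.16 = 741 < K1 = 838.
Since both are reversed, neither can invade when rare; the interior point is a saddle.

unstable coexistence (outcome depends on initial conditions)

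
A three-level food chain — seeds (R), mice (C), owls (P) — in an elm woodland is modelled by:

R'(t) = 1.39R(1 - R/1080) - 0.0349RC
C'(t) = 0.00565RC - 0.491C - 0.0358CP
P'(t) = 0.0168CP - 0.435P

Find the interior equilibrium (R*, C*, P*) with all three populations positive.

From dP/dt = 0: 0.0168C* = 0.435, so C* = 25.9.
From dR/dt = 0: 1.39(1 - R*/1080) = 0.0349·25.9, giving R* = 1080·(1 - 0.65) = 378.
From dC/dt = 0: 0.00565·378 - 0.491 = 0.0358P*, so P* = 1.64/0.0358 = 45.9.

R* ≈ 378, C* ≈ 25.9, P* ≈ 45.9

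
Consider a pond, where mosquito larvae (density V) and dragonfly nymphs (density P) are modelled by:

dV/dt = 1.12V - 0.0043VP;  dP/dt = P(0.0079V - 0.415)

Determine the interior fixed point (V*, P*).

V* ≈ 52.5, P* ≈ 260

Set dP/dt = 0 with P > 0: 0.0079V - 0.415 = 0, so V* = 0.415/0.0079 = 52.5.
Set dV/dt = 0 with V > 0: 1.12 - 0.0043P = 0, so P* = 1.12/0.0043 = 260.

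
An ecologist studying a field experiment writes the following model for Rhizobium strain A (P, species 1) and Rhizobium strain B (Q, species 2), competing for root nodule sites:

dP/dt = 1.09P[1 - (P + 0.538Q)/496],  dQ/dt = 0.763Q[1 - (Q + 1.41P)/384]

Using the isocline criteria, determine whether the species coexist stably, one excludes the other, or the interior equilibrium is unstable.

species 1 excludes species 2

Compare the nullcline intercepts: K1/α12 = 496/0.538 = 922 > K2 = 384; K2/α21 = 384/1.41 = 272 < K1 = 496.
Since the inequalities point opposite ways, species 1 can invade but species 2 cannot.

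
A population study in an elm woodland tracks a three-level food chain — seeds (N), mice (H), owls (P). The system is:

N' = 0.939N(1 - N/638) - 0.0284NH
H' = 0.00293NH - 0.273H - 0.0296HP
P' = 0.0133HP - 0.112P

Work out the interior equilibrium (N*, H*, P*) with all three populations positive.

From dP/dt = 0: 0.0133H* = 0.112, so H* = 8.42.
From dN/dt = 0: 0.939(1 - N*/638) = 0.0284·8.42, giving N* = 638·(1 - 0.255) = 476.
From dH/dt = 0: 0.00293·476 - 0.273 = 0.0296P*, so P* = 1.12/0.0296 = 37.8.

N* ≈ 476, H* ≈ 8.42, P* ≈ 37.8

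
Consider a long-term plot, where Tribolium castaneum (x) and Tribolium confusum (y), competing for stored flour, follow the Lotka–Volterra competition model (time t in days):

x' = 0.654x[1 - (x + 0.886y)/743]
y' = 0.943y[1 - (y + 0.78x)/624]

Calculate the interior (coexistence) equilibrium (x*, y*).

Setting both brackets to zero gives the nullclines x + 0.886y = 743 and 0.78x + y = 624.
Substituting y = 624 - 0.78x into the first: x(1 - 0.886·0.78) = 743 - 0.886·624.
So x* = 190/0.309 = 615, and then y* = 624 - 0.78·615 = 144.

x* ≈ 615, y* ≈ 144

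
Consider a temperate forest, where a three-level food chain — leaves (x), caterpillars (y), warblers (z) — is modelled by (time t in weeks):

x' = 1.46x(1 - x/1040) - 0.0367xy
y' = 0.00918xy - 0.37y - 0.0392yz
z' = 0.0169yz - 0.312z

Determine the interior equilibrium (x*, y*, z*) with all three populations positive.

From dz/dt = 0: 0.0169y* = 0.312, so y* = 18.5.
From dx/dt = 0: 1.46(1 - x*/1040) = 0.0367·18.5, giving x* = 1040·(1 - 0.464) = 557.
From dy/dt = 0: 0.00918·557 - 0.37 = 0.0392z*, so z* = 4.75/0.0392 = 121.

x* ≈ 557, y* ≈ 18.5, z* ≈ 121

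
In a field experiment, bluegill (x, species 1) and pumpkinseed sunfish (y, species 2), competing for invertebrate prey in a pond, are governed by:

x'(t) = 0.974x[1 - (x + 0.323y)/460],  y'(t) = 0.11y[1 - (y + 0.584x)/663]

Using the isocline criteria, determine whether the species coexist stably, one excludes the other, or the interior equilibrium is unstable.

stable coexistence

Compare the nullcline intercepts: K1/α12 = 460/0.323 = 1420 > K2 = 663; K2/α21 = 663/0.584 = 1140 > K1 = 460.
Since both inequalities hold, each species can invade when rare, so the interior equilibrium is stable.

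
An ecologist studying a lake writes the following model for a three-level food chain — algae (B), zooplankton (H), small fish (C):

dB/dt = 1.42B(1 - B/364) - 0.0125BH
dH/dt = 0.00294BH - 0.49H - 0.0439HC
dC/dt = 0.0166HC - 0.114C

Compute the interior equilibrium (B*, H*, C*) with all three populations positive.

From dC/dt = 0: 0.0166H* = 0.114, so H* = 6.87.
From dB/dt = 0: 1.42(1 - B*/364) = 0.0125·6.87, giving B* = 364·(1 - 0.0605) = 342.
From dH/dt = 0: 0.00294·342 - 0.49 = 0.0439C*, so C* = 0.515/0.0439 = 11.7.

B* ≈ 342, H* ≈ 6.87, C* ≈ 11.7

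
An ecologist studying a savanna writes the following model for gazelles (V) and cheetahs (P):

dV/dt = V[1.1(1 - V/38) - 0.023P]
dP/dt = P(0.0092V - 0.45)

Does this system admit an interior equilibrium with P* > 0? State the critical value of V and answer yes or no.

Threshold V = 48.9; K < 48.9, so no, the predator goes extinct.

The predator equation gives dP/dt > 0 only when V > 0.45/0.0092 = 48.9.
Without the predator, V → K = 38. Since 38 < 48.9, the predator cannot invade.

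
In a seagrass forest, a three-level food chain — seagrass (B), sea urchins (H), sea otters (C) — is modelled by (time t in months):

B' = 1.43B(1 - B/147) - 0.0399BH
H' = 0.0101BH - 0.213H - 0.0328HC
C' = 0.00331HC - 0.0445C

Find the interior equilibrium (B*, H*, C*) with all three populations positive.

From dC/dt = 0: 0.00331H* = 0.0445, so H* = 13.4.
From dB/dt = 0: 1.43(1 - B*/147) = 0.0399·13.4, giving B* = 147·(1 - 0.375) = 91.9.
From dH/dt = 0: 0.0101·91.9 - 0.213 = 0.0328C*, so C* = 0.715/0.0328 = 21.8.

B* ≈ 91.9, H* ≈ 13.4, C* ≈ 21.8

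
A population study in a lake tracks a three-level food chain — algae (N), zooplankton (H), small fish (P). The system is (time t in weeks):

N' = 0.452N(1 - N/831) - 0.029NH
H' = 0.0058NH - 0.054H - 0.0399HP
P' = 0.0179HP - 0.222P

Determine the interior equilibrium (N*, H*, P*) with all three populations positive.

From dP/dt = 0: 0.0179H* = 0.222, so H* = 12.4.
From dN/dt = 0: 0.452(1 - N*/831) = 0.029·12.4, giving N* = 831·(1 - 0.796) = 170.
From dH/dt = 0: 0.0058·170 - 0.054 = 0.0399P*, so P* = 0.931/0.0399 = 23.3.

N* ≈ 170, H* ≈ 12.4, P* ≈ 23.3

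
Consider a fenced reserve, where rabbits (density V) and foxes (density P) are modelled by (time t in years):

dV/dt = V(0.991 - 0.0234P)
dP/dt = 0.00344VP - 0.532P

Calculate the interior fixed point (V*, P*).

Set dP/dt = 0 with P > 0: 0.00344V - 0.532 = 0, so V* = 0.532/0.00344 = 155.
Set dV/dt = 0 with V > 0: 0.991 - 0.0234P = 0, so P* = 0.991/0.0234 = 42.4.

V* ≈ 155, P* ≈ 42.4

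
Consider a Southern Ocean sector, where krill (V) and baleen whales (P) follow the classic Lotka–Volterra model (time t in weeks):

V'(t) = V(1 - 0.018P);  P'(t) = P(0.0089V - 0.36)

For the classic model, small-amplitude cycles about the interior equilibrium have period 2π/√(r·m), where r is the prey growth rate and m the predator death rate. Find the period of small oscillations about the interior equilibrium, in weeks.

T ≈ 10.5 weeks

Here r = 1 and m = 0.36, so r·m = 0.36.
ω = √0.36 = 0.6 per week, hence T = 2π/ω ≈ 10.5 weeks.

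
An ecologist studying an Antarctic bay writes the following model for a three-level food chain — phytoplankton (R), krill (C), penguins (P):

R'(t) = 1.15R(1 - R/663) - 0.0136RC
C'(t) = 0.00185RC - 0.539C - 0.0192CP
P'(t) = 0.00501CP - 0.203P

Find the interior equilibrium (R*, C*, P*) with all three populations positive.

R* ≈ 345, C* ≈ 40.5, P* ≈ 5.2

From dP/dt = 0: 0.00501C* = 0.203, so C* = 40.5.
From dR/dt = 0: 1.15(1 - R*/663) = 0.0136·40.5, giving R* = 663·(1 - 0.479) = 345.
From dC/dt = 0: 0.00185·345 - 0.539 = 0.0192P*, so P* = 0.0998/0.0192 = 5.2.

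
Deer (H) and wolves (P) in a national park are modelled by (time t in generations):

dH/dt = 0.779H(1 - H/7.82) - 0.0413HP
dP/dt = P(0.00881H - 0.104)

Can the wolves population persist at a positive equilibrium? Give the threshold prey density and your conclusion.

The predator equation gives dP/dt > 0 only when H > 0.104/0.00881 = 11.8.
Without the predator, H → K = 7.82. Since 7.82 < 11.8, the predator cannot invade.

Threshold H = 11.8; K < 11.8, so no, the predator goes extinct.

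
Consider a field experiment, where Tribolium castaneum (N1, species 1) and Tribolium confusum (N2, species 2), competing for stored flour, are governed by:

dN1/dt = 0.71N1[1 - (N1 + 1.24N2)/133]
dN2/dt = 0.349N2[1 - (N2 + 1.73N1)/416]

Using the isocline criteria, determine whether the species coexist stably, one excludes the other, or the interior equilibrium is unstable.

species 2 excludes species 1

Compare the nullcline intercepts: K1/α12 = 133/1.24 = 107 < K2 = 416; K2/α21 = 416/1.73 = 240 > K1 = 133.
Since the inequalities point opposite ways, species 2 can invade but species 1 cannot.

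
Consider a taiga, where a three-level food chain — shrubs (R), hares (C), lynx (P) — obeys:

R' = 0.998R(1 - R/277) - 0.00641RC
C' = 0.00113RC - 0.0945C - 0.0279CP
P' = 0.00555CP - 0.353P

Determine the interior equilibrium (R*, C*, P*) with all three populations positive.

From dP/dt = 0: 0.00555C* = 0.353, so C* = 63.6.
From dR/dt = 0: 0.998(1 - R*/277) = 0.00641·63.6, giving R* = 277·(1 - 0.409) = 164.
From dC/dt = 0: 0.00113·164 - 0.0945 = 0.0279P*, so P* = 0.0906/0.0279 = 3.25.

R* ≈ 164, C* ≈ 63.6, P* ≈ 3.25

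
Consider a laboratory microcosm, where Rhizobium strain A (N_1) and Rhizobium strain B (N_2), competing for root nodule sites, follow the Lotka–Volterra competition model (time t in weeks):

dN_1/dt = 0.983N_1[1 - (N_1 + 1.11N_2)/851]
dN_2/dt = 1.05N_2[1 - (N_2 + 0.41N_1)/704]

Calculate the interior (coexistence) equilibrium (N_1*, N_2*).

Setting both brackets to zero gives the nullclines N_1 + 1.11N_2 = 851 and 0.41N_1 + N_2 = 704.
Substituting N_2 = 704 - 0.41N_1 into the first: N_1(1 - 1.11·0.41) = 851 - 1.11·704.
So N_1* = 69.6/0.545 = 128, and then N_2* = 704 - 0.41·128 = 652.

N_1* ≈ 128, N_2* ≈ 652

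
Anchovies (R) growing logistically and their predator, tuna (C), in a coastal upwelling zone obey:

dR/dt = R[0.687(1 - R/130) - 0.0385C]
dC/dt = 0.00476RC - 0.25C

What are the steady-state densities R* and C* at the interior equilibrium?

From dC/dt = 0 with C > 0: 0.00476R* = 0.25, so R* = 52.5.
Substitute into dR/dt = 0: 0.687(1 - 52.5/130) = 0.0385C*.
The bracket is 0.596, giving C* = 0.409/0.0385 = 10.6.

R* ≈ 52.5, C* ≈ 10.6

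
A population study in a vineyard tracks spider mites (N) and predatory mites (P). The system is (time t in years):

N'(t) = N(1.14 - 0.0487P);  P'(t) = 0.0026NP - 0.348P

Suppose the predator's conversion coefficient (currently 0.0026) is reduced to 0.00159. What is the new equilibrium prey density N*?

N* ≈ 219

At the interior fixed point, setting dP/dt = 0 with P > 0 fixes N* = (predator death rate)/(NP coefficient) — independent of the other coefficients.
With the change, N* = 0.348/0.00159 = 219; it rises from 134.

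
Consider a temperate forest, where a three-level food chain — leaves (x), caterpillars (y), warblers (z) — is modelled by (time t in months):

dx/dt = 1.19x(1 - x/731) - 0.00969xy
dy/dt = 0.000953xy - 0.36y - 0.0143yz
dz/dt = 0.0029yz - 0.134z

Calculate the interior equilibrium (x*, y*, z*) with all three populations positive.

x* ≈ 456, y* ≈ 46.2, z* ≈ 5.21

From dz/dt = 0: 0.0029y* = 0.134, so y* = 46.2.
From dx/dt = 0: 1.19(1 - x*/731) = 0.00969·46.2, giving x* = 731·(1 - 0.376) = 456.
From dy/dt = 0: 0.000953·456 - 0.36 = 0.0143z*, so z* = 0.0745/0.0143 = 5.21.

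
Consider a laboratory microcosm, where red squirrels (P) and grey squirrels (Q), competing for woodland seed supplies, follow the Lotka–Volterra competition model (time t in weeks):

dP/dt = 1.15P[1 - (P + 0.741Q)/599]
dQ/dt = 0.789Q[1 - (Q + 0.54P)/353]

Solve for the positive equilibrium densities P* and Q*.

Setting both brackets to zero gives the nullclines P + 0.741Q = 599 and 0.54P + Q = 353.
Substituting Q = 353 - 0.54P into the first: P(1 - 0.741·0.54) = 599 - 0.741·353.
So P* = 337/0.6 = 563, and then Q* = 353 - 0.54·563 = 49.2.

P* ≈ 563, Q* ≈ 49.2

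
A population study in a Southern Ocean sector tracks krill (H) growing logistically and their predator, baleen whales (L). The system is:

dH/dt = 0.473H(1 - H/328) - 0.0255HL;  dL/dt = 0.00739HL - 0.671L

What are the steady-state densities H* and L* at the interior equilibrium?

From dL/dt = 0 with L > 0: 0.00739H* = 0.671, so H* = 90.8.
Substitute into dH/dt = 0: 0.473(1 - 90.8/328) = 0.0255L*.
The bracket is 0.723, giving L* = 0.342/0.0255 = 13.4.

H* ≈ 90.8, L* ≈ 13.4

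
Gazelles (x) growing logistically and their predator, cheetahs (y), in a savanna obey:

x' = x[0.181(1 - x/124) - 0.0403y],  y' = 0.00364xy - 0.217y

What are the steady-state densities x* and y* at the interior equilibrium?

From dy/dt = 0 with y > 0: 0.00364x* = 0.217, so x* = 59.6.
Substitute into dx/dt = 0: 0.181(1 - 59.6/124) = 0.0403y*.
The bracket is 0.519, giving y* = 0.094/0.0403 = 2.33.

x* ≈ 59.6, y* ≈ 2.33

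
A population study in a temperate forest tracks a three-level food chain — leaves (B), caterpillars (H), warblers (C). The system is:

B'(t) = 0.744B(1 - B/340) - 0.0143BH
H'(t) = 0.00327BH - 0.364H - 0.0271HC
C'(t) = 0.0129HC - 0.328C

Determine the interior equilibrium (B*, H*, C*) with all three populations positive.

B* ≈ 174, H* ≈ 25.4, C* ≈ 7.54

From dC/dt = 0: 0.0129H* = 0.328, so H* = 25.4.
From dB/dt = 0: 0.744(1 - B*/340) = 0.0143·25.4, giving B* = 340·(1 - 0.489) = 174.
From dH/dt = 0: 0.00327·174 - 0.364 = 0.0271C*, so C* = 0.204/0.0271 = 7.54.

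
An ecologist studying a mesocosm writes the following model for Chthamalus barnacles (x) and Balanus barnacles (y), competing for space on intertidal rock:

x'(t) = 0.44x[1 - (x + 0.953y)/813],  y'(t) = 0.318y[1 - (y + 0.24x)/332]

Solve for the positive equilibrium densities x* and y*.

Setting both brackets to zero gives the nullclines x + 0.953y = 813 and 0.24x + y = 332.
Substituting y = 332 - 0.24x into the first: x(1 - 0.953·0.24) = 813 - 0.953·332.
So x* = 497/0.771 = 644, and then y* = 332 - 0.24·644 = 177.

x* ≈ 644, y* ≈ 177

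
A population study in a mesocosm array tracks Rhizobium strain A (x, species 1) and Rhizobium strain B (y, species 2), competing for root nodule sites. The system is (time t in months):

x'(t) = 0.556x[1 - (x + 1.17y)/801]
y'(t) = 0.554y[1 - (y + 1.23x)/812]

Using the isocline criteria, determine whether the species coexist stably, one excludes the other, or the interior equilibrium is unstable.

Compare the nullcline intercepts: K1/α12 = 801/1.17 = 685 < K2 = 812; K2/α21 = 812/1.23 = 660 < K1 = 801.
Since both are reversed, neither can invade when rare; the interior point is a saddle.

unstable coexistence (outcome depends on initial conditions)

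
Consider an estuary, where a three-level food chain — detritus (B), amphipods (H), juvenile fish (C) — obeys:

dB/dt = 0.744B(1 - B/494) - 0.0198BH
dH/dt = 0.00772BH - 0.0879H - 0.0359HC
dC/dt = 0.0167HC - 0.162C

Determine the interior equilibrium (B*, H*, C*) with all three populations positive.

From dC/dt = 0: 0.0167H* = 0.162, so H* = 9.7.
From dB/dt = 0: 0.744(1 - B*/494) = 0.0198·9.7, giving B* = 494·(1 - 0.258) = 366.
From dH/dt = 0: 0.00772·366 - 0.0879 = 0.0359C*, so C* = 2.74/0.0359 = 76.4.

B* ≈ 366, H* ≈ 9.7, C* ≈ 76.4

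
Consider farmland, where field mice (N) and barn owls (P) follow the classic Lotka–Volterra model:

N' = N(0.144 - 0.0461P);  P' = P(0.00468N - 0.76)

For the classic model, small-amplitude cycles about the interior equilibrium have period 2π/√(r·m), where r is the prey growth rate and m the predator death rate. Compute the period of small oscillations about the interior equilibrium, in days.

Here r = 0.144 and m = 0.76, so r·m = 0.109.
ω = √0.109 = 0.331 per day, hence T = 2π/ω ≈ 19 days.

T ≈ 19 days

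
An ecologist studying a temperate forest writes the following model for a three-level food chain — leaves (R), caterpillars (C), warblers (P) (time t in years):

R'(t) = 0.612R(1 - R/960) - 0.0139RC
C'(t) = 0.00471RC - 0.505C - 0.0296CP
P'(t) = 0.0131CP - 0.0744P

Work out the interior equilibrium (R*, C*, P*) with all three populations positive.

From dP/dt = 0: 0.0131C* = 0.0744, so C* = 5.68.
From dR/dt = 0: 0.612(1 - R*/960) = 0.0139·5.68, giving R* = 960·(1 - 0.129) = 836.
From dC/dt = 0: 0.00471·836 - 0.505 = 0.0296P*, so P* = 3.43/0.0296 = 116.

R* ≈ 836, C* ≈ 5.68, P* ≈ 116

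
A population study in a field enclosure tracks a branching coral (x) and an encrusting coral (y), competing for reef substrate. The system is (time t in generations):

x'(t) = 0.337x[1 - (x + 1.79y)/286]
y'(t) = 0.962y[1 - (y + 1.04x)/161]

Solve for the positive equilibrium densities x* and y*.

Setting both brackets to zero gives the nullclines x + 1.79y = 286 and 1.04x + y = 161.
Substituting y = 161 - 1.04x into the first: x(1 - 1.79·1.04) = 286 - 1.79·161.
So x* = -2.19/-0.862 = 2.54, and then y* = 161 - 1.04·2.54 = 158.

x* ≈ 2.54, y* ≈ 158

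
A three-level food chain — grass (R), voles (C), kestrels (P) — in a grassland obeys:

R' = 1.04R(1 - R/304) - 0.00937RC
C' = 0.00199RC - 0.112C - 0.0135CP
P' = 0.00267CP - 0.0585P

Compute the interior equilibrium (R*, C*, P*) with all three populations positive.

R* ≈ 244, C* ≈ 21.9, P* ≈ 27.7

From dP/dt = 0: 0.00267C* = 0.0585, so C* = 21.9.
From dR/dt = 0: 1.04(1 - R*/304) = 0.00937·21.9, giving R* = 304·(1 - 0.197) = 244.
From dC/dt = 0: 0.00199·244 - 0.112 = 0.0135P*, so P* = 0.374/0.0135 = 27.7.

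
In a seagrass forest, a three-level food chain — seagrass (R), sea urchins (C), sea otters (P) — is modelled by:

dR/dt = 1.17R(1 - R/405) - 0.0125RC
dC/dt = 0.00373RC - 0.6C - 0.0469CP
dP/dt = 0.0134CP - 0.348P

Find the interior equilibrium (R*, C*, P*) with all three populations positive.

R* ≈ 293, C* ≈ 26, P* ≈ 10.5

From dP/dt = 0: 0.0134C* = 0.348, so C* = 26.
From dR/dt = 0: 1.17(1 - R*/405) = 0.0125·26, giving R* = 405·(1 - 0.277) = 293.
From dC/dt = 0: 0.00373·293 - 0.6 = 0.0469P*, so P* = 0.492/0.0469 = 10.5.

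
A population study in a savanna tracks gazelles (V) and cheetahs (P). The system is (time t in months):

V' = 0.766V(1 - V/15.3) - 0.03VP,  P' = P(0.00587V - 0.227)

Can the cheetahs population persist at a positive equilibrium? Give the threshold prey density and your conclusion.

Threshold V = 38.7; K < 38.7, so no, the predator goes extinct.

The predator equation gives dP/dt > 0 only when V > 0.227/0.00587 = 38.7.
Without the predator, V → K = 15.3. Since 15.3 < 38.7, the predator cannot invade.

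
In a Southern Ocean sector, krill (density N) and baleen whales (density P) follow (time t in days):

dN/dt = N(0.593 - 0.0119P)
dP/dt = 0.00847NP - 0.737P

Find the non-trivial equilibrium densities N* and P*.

N* ≈ 87, P* ≈ 49.8

Set dP/dt = 0 with P > 0: 0.00847N - 0.737 = 0, so N* = 0.737/0.00847 = 87.
Set dN/dt = 0 with N > 0: 0.593 - 0.0119P = 0, so P* = 0.593/0.0119 = 49.8.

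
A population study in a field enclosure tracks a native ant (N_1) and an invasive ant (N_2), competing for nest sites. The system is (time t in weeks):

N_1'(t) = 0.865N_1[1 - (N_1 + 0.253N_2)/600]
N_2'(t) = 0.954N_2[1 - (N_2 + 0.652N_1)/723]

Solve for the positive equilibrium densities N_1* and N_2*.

N_1* ≈ 499, N_2* ≈ 397

Setting both brackets to zero gives the nullclines N_1 + 0.253N_2 = 600 and 0.652N_1 + N_2 = 723.
Substituting N_2 = 723 - 0.652N_1 into the first: N_1(1 - 0.253·0.652) = 600 - 0.253·723.
So N_1* = 417/0.835 = 499, and then N_2* = 723 - 0.652·499 = 397.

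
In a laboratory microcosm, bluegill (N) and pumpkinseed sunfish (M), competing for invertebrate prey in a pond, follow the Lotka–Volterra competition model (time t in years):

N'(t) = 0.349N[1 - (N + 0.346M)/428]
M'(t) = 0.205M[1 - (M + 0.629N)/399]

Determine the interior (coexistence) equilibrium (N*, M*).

Setting both brackets to zero gives the nullclines N + 0.346M = 428 and 0.629N + M = 399.
Substituting M = 399 - 0.629N into the first: N(1 - 0.346·0.629) = 428 - 0.346·399.
So N* = 290/0.782 = 371, and then M* = 399 - 0.629·371 = 166.

N* ≈ 371, M* ≈ 166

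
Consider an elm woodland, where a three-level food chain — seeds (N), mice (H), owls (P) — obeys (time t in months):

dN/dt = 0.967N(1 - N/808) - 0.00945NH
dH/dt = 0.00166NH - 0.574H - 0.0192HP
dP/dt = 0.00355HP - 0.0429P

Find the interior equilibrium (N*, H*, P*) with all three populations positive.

N* ≈ 713, H* ≈ 12.1, P* ≈ 31.7

From dP/dt = 0: 0.00355H* = 0.0429, so H* = 12.1.
From dN/dt = 0: 0.967(1 - N*/808) = 0.00945·12.1, giving N* = 808·(1 - 0.118) = 713.
From dH/dt = 0: 0.00166·713 - 0.574 = 0.0192P*, so P* = 0.609/0.0192 = 31.7.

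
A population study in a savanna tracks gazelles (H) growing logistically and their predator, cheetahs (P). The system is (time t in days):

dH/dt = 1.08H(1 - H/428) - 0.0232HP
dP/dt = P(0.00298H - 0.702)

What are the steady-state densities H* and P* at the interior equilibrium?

H* ≈ 236, P* ≈ 20.9

From dP/dt = 0 with P > 0: 0.00298H* = 0.702, so H* = 236.
Substitute into dH/dt = 0: 1.08(1 - 236/428) = 0.0232P*.
The bracket is 0.45, giving P* = 0.486/0.0232 = 20.9.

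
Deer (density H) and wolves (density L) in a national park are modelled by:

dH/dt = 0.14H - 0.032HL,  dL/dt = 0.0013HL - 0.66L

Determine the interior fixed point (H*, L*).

Set dL/dt = 0 with L > 0: 0.0013H - 0.66 = 0, so H* = 0.66/0.0013 = 508.
Set dH/dt = 0 with H > 0: 0.14 - 0.032L = 0, so L* = 0.14/0.032 = 4.38.

H* ≈ 508, L* ≈ 4.38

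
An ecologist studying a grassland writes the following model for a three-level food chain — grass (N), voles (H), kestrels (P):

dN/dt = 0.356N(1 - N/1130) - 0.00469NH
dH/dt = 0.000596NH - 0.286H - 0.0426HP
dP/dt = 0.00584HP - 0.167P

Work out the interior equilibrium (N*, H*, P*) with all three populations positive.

From dP/dt = 0: 0.00584H* = 0.167, so H* = 28.6.
From dN/dt = 0: 0.356(1 - N*/1130) = 0.00469·28.6, giving N* = 1130·(1 - 0.377) = 704.
From dH/dt = 0: 0.000596·704 - 0.286 = 0.0426P*, so P* = 0.134/0.0426 = 3.14.

N* ≈ 704, H* ≈ 28.6, P* ≈ 3.14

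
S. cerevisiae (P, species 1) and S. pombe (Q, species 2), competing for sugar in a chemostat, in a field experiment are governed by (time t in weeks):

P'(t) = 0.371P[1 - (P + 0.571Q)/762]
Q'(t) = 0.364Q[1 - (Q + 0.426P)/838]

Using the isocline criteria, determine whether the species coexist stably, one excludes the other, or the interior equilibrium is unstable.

Compare the nullcline intercepts: K1/α12 = 762/0.571 = 1330 > K2 = 838; K2/α21 = 838/0.426 = 1970 > K1 = 762.
Since both inequalities hold, each species can invade when rare, so the interior equilibrium is stable.

stable coexistence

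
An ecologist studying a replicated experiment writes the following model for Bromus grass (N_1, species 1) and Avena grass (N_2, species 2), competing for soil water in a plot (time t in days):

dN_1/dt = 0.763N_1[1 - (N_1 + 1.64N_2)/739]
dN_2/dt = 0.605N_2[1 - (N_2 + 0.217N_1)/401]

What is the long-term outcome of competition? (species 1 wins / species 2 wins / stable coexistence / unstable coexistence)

stable coexistence

Compare the nullcline intercepts: K1/α12 = 739/1.64 = 451 > K2 = 401; K2/α21 = 401/0.217 = 1850 > K1 = 739.
Since both inequalities hold, each species can invade when rare, so the interior equilibrium is stable.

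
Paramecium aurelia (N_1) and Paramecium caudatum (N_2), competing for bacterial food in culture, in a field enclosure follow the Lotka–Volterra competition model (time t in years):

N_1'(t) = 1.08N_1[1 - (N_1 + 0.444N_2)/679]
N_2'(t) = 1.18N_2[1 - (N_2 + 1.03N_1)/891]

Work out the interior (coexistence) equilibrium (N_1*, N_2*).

N_1* ≈ 522, N_2* ≈ 353

Setting both brackets to zero gives the nullclines N_1 + 0.444N_2 = 679 and 1.03N_1 + N_2 = 891.
Substituting N_2 = 891 - 1.03N_1 into the first: N_1(1 - 0.444·1.03) = 679 - 0.444·891.
So N_1* = 283/0.543 = 522, and then N_2* = 891 - 1.03·522 = 353.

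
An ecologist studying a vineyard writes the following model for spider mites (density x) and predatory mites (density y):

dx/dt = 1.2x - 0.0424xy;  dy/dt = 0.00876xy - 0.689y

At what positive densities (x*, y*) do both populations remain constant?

Set dy/dt = 0 with y > 0: 0.00876x - 0.689 = 0, so x* = 0.689/0.00876 = 78.7.
Set dx/dt = 0 with x > 0: 1.2 - 0.0424y = 0, so y* = 1.2/0.0424 = 28.3.

x* ≈ 78.7, y* ≈ 28.3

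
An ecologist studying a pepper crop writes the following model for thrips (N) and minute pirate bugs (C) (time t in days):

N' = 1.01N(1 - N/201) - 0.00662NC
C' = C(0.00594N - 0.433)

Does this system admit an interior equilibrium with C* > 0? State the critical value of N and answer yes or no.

The predator equation gives dC/dt > 0 only when N > 0.433/0.00594 = 72.9.
Without the predator, N → K = 201. Since 201 > 72.9, the predator can invade and persist.

Threshold N = 72.9; K > 72.9, so yes, the predator persists.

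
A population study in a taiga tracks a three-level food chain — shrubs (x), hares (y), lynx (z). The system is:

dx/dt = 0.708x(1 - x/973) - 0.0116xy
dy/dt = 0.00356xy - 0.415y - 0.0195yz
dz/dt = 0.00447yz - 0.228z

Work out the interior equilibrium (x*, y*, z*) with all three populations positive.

x* ≈ 160, y* ≈ 51, z* ≈ 7.9

From dz/dt = 0: 0.00447y* = 0.228, so y* = 51.
From dx/dt = 0: 0.708(1 - x*/973) = 0.0116·51, giving x* = 973·(1 - 0.836) = 160.
From dy/dt = 0: 0.00356·160 - 0.415 = 0.0195z*, so z* = 0.154/0.0195 = 7.9.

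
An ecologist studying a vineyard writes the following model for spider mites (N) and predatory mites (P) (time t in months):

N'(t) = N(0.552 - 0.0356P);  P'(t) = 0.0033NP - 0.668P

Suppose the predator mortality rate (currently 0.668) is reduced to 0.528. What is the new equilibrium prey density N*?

N* ≈ 160

At the interior fixed point, setting dP/dt = 0 with P > 0 fixes N* = (predator death rate)/(NP coefficient) — independent of the other coefficients.
With the change, N* = 0.528/0.0033 = 160; it falls from 202.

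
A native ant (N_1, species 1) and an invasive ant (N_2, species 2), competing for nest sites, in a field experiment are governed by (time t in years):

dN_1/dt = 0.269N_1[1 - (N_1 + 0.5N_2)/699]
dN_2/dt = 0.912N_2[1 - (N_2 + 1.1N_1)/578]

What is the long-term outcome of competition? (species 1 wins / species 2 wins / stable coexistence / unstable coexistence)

Compare the nullcline intercepts: K1/α12 = 699/0.5 = 1400 > K2 = 578; K2/α21 = 578/1.1 = 525 < K1 = 699.
Since the inequalities point opposite ways, species 1 can invade but species 2 cannot.

species 1 excludes species 2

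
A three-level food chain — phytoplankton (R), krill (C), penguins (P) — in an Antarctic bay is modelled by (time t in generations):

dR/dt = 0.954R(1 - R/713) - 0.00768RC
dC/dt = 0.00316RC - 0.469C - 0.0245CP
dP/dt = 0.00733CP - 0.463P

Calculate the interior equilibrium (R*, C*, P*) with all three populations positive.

R* ≈ 350, C* ≈ 63.2, P* ≈ 26.1

From dP/dt = 0: 0.00733C* = 0.463, so C* = 63.2.
From dR/dt = 0: 0.954(1 - R*/713) = 0.00768·63.2, giving R* = 713·(1 - 0.508) = 350.
From dC/dt = 0: 0.00316·350 - 0.469 = 0.0245P*, so P* = 0.638/0.0245 = 26.1.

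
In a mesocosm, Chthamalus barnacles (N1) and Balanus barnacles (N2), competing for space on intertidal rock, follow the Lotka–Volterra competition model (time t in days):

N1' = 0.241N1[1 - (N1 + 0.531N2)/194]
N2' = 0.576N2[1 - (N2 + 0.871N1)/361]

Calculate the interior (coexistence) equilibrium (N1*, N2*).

N1* ≈ 4.3, N2* ≈ 357

Setting both brackets to zero gives the nullclines N1 + 0.531N2 = 194 and 0.871N1 + N2 = 361.
Substituting N2 = 361 - 0.871N1 into the first: N1(1 - 0.531·0.871) = 194 - 0.531·361.
So N1* = 2.31/0.537 = 4.3, and then N2* = 361 - 0.871·4.3 = 357.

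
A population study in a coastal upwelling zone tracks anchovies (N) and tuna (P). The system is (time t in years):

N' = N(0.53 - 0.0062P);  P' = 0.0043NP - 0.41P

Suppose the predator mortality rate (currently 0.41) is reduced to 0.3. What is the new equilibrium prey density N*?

At the interior fixed point, setting dP/dt = 0 with P > 0 fixes N* = (predator death rate)/(NP coefficient) — independent of the other coefficients.
With the change, N* = 0.3/0.0043 = 69.8; it falls from 95.3.

N* ≈ 69.8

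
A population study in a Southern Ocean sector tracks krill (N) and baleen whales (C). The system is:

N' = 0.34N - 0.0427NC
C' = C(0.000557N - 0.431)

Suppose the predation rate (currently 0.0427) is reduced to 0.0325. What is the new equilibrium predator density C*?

C* ≈ 10.5

At the interior fixed point, setting dN/dt = 0 with N > 0 fixes C* = (prey growth rate)/(NC coefficient) — independent of the other coefficients.
With the change, C* = 0.34/0.0325 = 10.5; it rises from 7.96.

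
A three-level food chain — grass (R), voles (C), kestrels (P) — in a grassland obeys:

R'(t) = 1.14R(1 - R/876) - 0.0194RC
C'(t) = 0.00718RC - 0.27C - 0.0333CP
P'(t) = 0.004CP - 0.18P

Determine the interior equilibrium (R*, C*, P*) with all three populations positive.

From dP/dt = 0: 0.004C* = 0.18, so C* = 45.
From dR/dt = 0: 1.14(1 - R*/876) = 0.0194·45, giving R* = 876·(1 - 0.766) = 205.
From dC/dt = 0: 0.00718·205 - 0.27 = 0.0333P*, so P* = 1.2/0.0333 = 36.1.

R* ≈ 205, C* ≈ 45, P* ≈ 36.1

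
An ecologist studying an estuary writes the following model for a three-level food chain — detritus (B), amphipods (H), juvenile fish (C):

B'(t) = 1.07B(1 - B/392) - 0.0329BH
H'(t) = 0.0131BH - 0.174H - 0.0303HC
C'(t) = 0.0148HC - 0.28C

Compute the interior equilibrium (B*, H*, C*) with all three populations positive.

From dC/dt = 0: 0.0148H* = 0.28, so H* = 18.9.
From dB/dt = 0: 1.07(1 - B*/392) = 0.0329·18.9, giving B* = 392·(1 - 0.582) = 164.
From dH/dt = 0: 0.0131·164 - 0.174 = 0.0303C*, so C* = 1.97/0.0303 = 65.1.

B* ≈ 164, H* ≈ 18.9, C* ≈ 65.1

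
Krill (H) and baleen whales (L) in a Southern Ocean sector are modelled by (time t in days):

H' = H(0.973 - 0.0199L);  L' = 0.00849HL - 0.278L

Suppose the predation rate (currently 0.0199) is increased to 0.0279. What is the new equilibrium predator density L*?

L* ≈ 34.9

At the interior fixed point, setting dH/dt = 0 with H > 0 fixes L* = (prey growth rate)/(HL coefficient) — independent of the other coefficients.
With the change, L* = 0.973/0.0279 = 34.9; it falls from 48.9.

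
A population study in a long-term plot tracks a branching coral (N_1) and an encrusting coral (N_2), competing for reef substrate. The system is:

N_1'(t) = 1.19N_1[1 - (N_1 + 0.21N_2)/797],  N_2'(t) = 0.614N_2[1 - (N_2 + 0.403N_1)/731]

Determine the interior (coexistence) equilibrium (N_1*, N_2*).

Setting both brackets to zero gives the nullclines N_1 + 0.21N_2 = 797 and 0.403N_1 + N_2 = 731.
Substituting N_2 = 731 - 0.403N_1 into the first: N_1(1 - 0.21·0.403) = 797 - 0.21·731.
So N_1* = 643/0.915 = 703, and then N_2* = 731 - 0.403·703 = 448.

N_1* ≈ 703, N_2* ≈ 448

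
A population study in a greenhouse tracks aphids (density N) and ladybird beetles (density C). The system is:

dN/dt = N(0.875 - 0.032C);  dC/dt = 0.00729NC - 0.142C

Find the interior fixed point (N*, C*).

Set dC/dt = 0 with C > 0: 0.00729N - 0.142 = 0, so N* = 0.142/0.00729 = 19.5.
Set dN/dt = 0 with N > 0: 0.875 - 0.032C = 0, so C* = 0.875/0.032 = 27.3.

N* ≈ 19.5, C* ≈ 27.3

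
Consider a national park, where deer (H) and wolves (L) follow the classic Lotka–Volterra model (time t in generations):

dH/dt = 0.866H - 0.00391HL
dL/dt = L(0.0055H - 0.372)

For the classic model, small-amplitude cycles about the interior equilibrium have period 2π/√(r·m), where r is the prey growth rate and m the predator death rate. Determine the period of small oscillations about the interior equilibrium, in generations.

Here r = 0.866 and m = 0.372, so r·m = 0.322.
ω = √0.322 = 0.568 per generation, hence T = 2π/ω ≈ 11.1 generations.

T ≈ 11.1 generations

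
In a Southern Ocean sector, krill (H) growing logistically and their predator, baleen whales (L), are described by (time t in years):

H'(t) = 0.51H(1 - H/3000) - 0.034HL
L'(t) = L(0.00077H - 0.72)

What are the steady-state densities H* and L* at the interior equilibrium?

From dL/dt = 0 with L > 0: 0.00077H* = 0.72, so H* = 935.
Substitute into dH/dt = 0: 0.51(1 - 935/3000) = 0.034L*.
The bracket is 0.688, giving L* = 0.351/0.034 = 10.3.

H* ≈ 935, L* ≈ 10.3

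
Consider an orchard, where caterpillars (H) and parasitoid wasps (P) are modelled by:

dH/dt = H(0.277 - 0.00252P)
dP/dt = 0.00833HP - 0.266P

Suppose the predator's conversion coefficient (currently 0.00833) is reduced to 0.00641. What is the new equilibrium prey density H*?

At the interior fixed point, setting dP/dt = 0 with P > 0 fixes H* = (predator death rate)/(HP coefficient) — independent of the other coefficients.
With the change, H* = 0.266/0.00641 = 41.5; it rises from 31.9.

H* ≈ 41.5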